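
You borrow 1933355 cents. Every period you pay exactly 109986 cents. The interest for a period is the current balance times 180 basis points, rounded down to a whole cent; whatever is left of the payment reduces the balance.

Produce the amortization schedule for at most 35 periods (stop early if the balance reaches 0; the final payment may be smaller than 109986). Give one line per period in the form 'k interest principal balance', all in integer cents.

1. interest=⌊1933355·180/10000⌋=34800; principal=109986-34800=75186; balance=1933355-75186=1858169
2. interest=⌊1858169·180/10000⌋=33447; principal=109986-33447=76539; balance=1858169-76539=1781630
3. interest=⌊1781630·180/10000⌋=32069; principal=109986-32069=77917; balance=1781630-77917=1703713
4. interest=⌊1703713·180/10000⌋=30666; principal=109986-30666=79320; balance=1703713-79320=1624393
5. interest=⌊1624393·180/10000⌋=29239; principal=109986-29239=80747; balance=1624393-80747=1543646
6. interest=⌊1543646·180/10000⌋=27785; principal=109986-27785=82201; balance=1543646-82201=1461445
7. interest=⌊1461445·180/10000⌋=26306; principal=109986-26306=83680; balance=1461445-83680=1377765
8. interest=⌊1377765·180/10000⌋=24799; principal=109986-24799=85187; balance=1377765-85187=1292578
9. interest=⌊1292578·180/10000⌋=23266; principal=109986-23266=86720; balance=1292578-86720=1205858
10. interest=⌊1205858·180/10000⌋=21705; principal=109986-21705=88281; balance=1205858-88281=1117577
11. interest=⌊1117577·180/10000⌋=20116; principal=109986-20116=89870; balance=1117577-89870=1027707
12. interest=⌊1027707·180/10000⌋=18498; principal=109986-18498=91488; balance=1027707-91488=936219
13. interest=⌊936219·180/10000⌋=16851; principal=109986-16851=93135; balance=936219-93135=843084
14. interest=⌊843084·180/10000⌋=15175; principal=109986-15175=94811; balance=843084-94811=748273
15. interest=⌊748273·180/10000⌋=13468; principal=109986-13468=96518; balance=748273-96518=651755
16. interest=⌊651755·180/10000⌋=11731; principal=109986-11731=98255; balance=651755-98255=553500
17. interest=⌊553500·180/10000⌋=9963; principal=109986-9963=100023; balance=553500-100023=453477
18. interest=⌊453477·180/10000⌋=8162; principal=109986-8162=101824; balance=453477-101824=351653
19. interest=⌊351653·180/10000⌋=6329; principal=109986-6329=103657; balance=351653-103657=247996
20. interest=⌊247996·180/10000⌋=4463; principal=109986-4463=105523; balance=247996-105523=142473
21. interest=⌊142473·180/10000⌋=2564; principal=109986-2564=107422; balance=142473-107422=35051
22. interest=⌊35051·180/10000⌋=630; principal=min(109986-630,35051)=35051; balance=35051-35051=0

1 34800 75186 1858169
2 33447 76539 1781630
3 32069 77917 1703713
4 30666 79320 1624393
5 29239 80747 1543646
6 27785 82201 1461445
7 26306 83680 1377765
8 24799 85187 1292578
9 23266 86720 1205858
10 21705 88281 1117577
11 20116 89870 1027707
12 18498 91488 936219
13 16851 93135 843084
14 15175 94811 748273
15 13468 96518 651755
16 11731 98255 553500
17 9963 100023 453477
18 8162 101824 351653
19 6329 103657 247996
20 4463 105523 142473
21 2564 107422 35051
22 630 35051 0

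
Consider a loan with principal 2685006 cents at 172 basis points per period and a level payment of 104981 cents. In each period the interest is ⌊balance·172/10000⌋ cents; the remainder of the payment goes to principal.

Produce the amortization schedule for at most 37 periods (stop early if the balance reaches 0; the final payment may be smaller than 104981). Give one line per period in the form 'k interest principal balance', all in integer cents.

1. interest=⌊2685006·172/10000⌋=46182; principal=104981-46182=58799; balance=2685006-58799=2626207
2. interest=⌊2626207·172/10000⌋=45170; principal=104981-45170=59811; balance=2626207-59811=2566396
3. interest=⌊2566396·172/10000⌋=44142; principal=104981-44142=60839; balance=2566396-60839=2505557
4. interest=⌊2505557·172/10000⌋=43095; principal=104981-43095=61886; balance=2505557-61886=2443671
5. interest=⌊2443671·172/10000⌋=42031; principal=104981-42031=62950; balance=2443671-62950=2380721
6. interest=⌊2380721·172/10000⌋=40948; principal=104981-40948=64033; balance=2380721-64033=2316688
7. interest=⌊2316688·172/10000⌋=39847; principal=104981-39847=65134; balance=2316688-65134=2251554
8. interest=⌊2251554·172/10000⌋=38726; principal=104981-38726=66255; balance=2251554-66255=2185299
9. interest=⌊2185299·172/10000⌋=37587; principal=104981-37587=67394; balance=2185299-67394=2117905
10. interest=⌊2117905·172/10000⌋=36427; principal=104981-36427=68554; balance=2117905-68554=2049351
11. interest=⌊2049351·172/10000⌋=35248; principal=104981-35248=69733; balance=2049351-69733=1979618
12. interest=⌊1979618·172/10000⌋=34049; principal=104981-34049=70932; balance=1979618-70932=1908686
13. interest=⌊1908686·172/10000⌋=32829; principal=104981-32829=72152; balance=1908686-72152=1836534
14. interest=⌊1836534·172/10000⌋=31588; principal=104981-31588=73393; balance=1836534-73393=1763141
15. interest=⌊1763141·172/10000⌋=30326; principal=104981-30326=74655; balance=1763141-74655=1688486
16. interest=⌊1688486·172/10000⌋=29041; principal=104981-29041=75940; balance=1688486-75940=1612546
17. interest=⌊1612546·172/10000⌋=27735; principal=104981-27735=77246; balance=1612546-77246=1535300
18. interest=⌊1535300·172/10000⌋=26407; principal=104981-26407=78574; balance=1535300-78574=1456726
19. interest=⌊1456726·172/10000⌋=25055; principal=104981-25055=79926; balance=1456726-79926=1376800
20. interest=⌊1376800·172/10000⌋=23680; principal=104981-23680=81301; balance=1376800-81301=1295499
21. interest=⌊1295499·172/10000⌋=22282; principal=104981-22282=82699; balance=1295499-82699=1212800
22. interest=⌊1212800·172/10000⌋=20860; principal=104981-20860=84121; balance=1212800-84121=1128679
23. interest=⌊1128679·172/10000⌋=19413; principal=104981-19413=85568; balance=1128679-85568=1043111
24. interest=⌊1043111·172/10000⌋=17941; principal=104981-17941=87040; balance=1043111-87040=956071
25. interest=⌊956071·172/10000⌋=16444; principal=104981-16444=88537; balance=956071-88537=867534
26. interest=⌊867534·172/10000⌋=14921; principal=104981-14921=90060; balance=867534-90060=777474
27. interest=⌊777474·172/10000⌋=13372; principal=104981-13372=91609; balance=777474-91609=685865
28. interest=⌊685865·172/10000⌋=11796; principal=104981-11796=93185; balance=685865-93185=592680
29. interest=⌊592680·172/10000⌋=10194; principal=104981-10194=94787; balance=592680-94787=497893
30. interest=⌊497893·172/10000⌋=8563; principal=104981-8563=96418; balance=497893-96418=401475
31. interest=⌊401475·172/10000⌋=6905; principal=104981-6905=98076; balance=401475-98076=303399
32. interest=⌊303399·172/10000⌋=5218; principal=104981-5218=99763; balance=303399-99763=203636
33. interest=⌊203636·172/10000⌋=3502; principal=104981-3502=101479; balance=203636-101479=102157
34. interest=⌊102157·172/10000⌋=1757; principal=min(104981-1757,102157)=102157; balance=102157-102157=0

1 46182 58799 2626207
2 45170 59811 2566396
3 44142 60839 2505557
4 43095 61886 2443671
5 42031 62950 2380721
6 40948 64033 2316688
7 39847 65134 2251554
8 38726 66255 2185299
9 37587 67394 2117905
10 36427 68554 2049351
11 35248 69733 1979618
12 34049 70932 1908686
13 32829 72152 1836534
14 31588 73393 1763141
15 30326 74655 1688486
16 29041 75940 1612546
17 27735 77246 1535300
18 26407 78574 1456726
19 25055 79926 1376800
20 23680 81301 1295499
21 22282 82699 1212800
22 20860 84121 1128679
23 19413 85568 1043111
24 17941 87040 956071
25 16444 88537 867534
26 14921 90060 777474
27 13372 91609 685865
28 11796 93185 592680
29 10194 94787 497893
30 8563 96418 401475
31 6905 98076 303399
32 5218 99763 203636
33 3502 101479 102157
34 1757 102157 0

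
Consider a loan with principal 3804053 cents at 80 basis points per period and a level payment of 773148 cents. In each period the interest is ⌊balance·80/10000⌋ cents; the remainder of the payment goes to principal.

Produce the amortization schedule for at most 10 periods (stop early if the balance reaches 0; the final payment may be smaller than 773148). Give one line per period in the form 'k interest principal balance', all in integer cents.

1. interest=⌊3804053·80/10000⌋=30432; principal=773148-30432=742716; balance=3804053-742716=3061337
2. interest=⌊3061337·80/10000⌋=24490; principal=773148-24490=748658; balance=3061337-748658=2312679
3. interest=⌊2312679·80/10000⌋=18501; principal=773148-18501=754647; balance=2312679-754647=1558032
4. interest=⌊1558032·80/10000⌋=12464; principal=773148-12464=760684; balance=1558032-760684=797348
5. interest=⌊797348·80/10000⌋=6378; principal=773148-6378=766770; balance=797348-766770=30578
6. interest=⌊30578·80/10000⌋=244; principal=min(773148-244,30578)=30578; balance=30578-30578=0

1 30432 742716 3061337
2 24490 748658 2312679
3 18501 754647 1558032
4 12464 760684 797348
5 6378 766770 30578
6 244 30578 0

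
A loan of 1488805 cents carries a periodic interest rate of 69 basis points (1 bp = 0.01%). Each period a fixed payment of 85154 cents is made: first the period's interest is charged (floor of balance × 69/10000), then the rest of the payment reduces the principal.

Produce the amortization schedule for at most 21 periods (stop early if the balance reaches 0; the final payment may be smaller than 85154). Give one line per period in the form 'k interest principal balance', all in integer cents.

1. interest=⌊1488805·69/10000⌋=10272; principal=85154-10272=74882; balance=1488805-74882=1413923
2. interest=⌊1413923·69/10000⌋=9756; principal=85154-9756=75398; balance=1413923-75398=1338525
3. interest=⌊1338525·69/10000⌋=9235; principal=85154-9235=75919; balance=1338525-75919=1262606
4. interest=⌊1262606·69/10000⌋=8711; principal=85154-8711=76443; balance=1262606-76443=1186163
5. interest=⌊1186163·69/10000⌋=8184; principal=85154-8184=76970; balance=1186163-76970=1109193
6. interest=⌊1109193·69/10000⌋=7653; principal=85154-7653=77501; balance=1109193-77501=1031692
7. interest=⌊1031692·69/10000⌋=7118; principal=85154-7118=78036; balance=1031692-78036=953656
8. interest=⌊953656·69/10000⌋=6580; principal=85154-6580=78574; balance=953656-78574=875082
9. interest=⌊875082·69/10000⌋=6038; principal=85154-6038=79116; balance=875082-79116=795966
10. interest=⌊795966·69/10000⌋=5492; principal=85154-5492=79662; balance=795966-79662=716304
11. interest=⌊716304·69/10000⌋=4942; principal=85154-4942=80212; balance=716304-80212=636092
12. interest=⌊636092·69/10000⌋=4389; principal=85154-4389=80765; balance=636092-80765=555327
13. interest=⌊555327·69/10000⌋=3831; principal=85154-3831=81323; balance=555327-81323=474004
14. interest=⌊474004·69/10000⌋=3270; principal=85154-3270=81884; balance=474004-81884=392120
15. interest=⌊392120·69/10000⌋=2705; principal=85154-2705=82449; balance=392120-82449=309671
16. interest=⌊309671·69/10000⌋=2136; principal=85154-2136=83018; balance=309671-83018=226653
17. interest=⌊226653·69/10000⌋=1563; principal=85154-1563=83591; balance=226653-83591=143062
18. interest=⌊143062·69/10000⌋=987; principal=85154-987=84167; balance=143062-84167=58895
19. interest=⌊58895·69/10000⌋=406; principal=min(85154-406,58895)=58895; balance=58895-58895=0

1 10272 74882 1413923
2 9756 75398 1338525
3 9235 75919 1262606
4 8711 76443 1186163
5 8184 76970 1109193
6 7653 77501 1031692
7 7118 78036 953656
8 6580 78574 875082
9 6038 79116 795966
10 5492 79662 716304
11 4942 80212 636092
12 4389 80765 555327
13 3831 81323 474004
14 3270 81884 392120
15 2705 82449 309671
16 2136 83018 226653
17 1563 83591 143062
18 987 84167 58895
19 406 58895 0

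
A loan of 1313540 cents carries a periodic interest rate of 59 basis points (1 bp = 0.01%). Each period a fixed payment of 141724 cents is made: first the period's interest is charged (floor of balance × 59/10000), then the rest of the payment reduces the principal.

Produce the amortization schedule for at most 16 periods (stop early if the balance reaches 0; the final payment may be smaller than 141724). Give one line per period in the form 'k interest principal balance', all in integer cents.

1. interest=⌊1313540·59/10000⌋=7749; principal=141724-7749=133975; balance=1313540-133975=1179565
2. interest=⌊1179565·59/10000⌋=6959; principal=141724-6959=134765; balance=1179565-134765=1044800
3. interest=⌊1044800·59/10000⌋=6164; principal=141724-6164=135560; balance=1044800-135560=909240
4. interest=⌊909240·59/10000⌋=5364; principal=141724-5364=136360; balance=909240-136360=772880
5. interest=⌊772880·59/10000⌋=4559; principal=141724-4559=137165; balance=772880-137165=635715
6. interest=⌊635715·59/10000⌋=3750; principal=141724-3750=137974; balance=635715-137974=497741
7. interest=⌊497741·59/10000⌋=2936; principal=141724-2936=138788; balance=497741-138788=358953
8. interest=⌊358953·59/10000⌋=2117; principal=141724-2117=139607; balance=358953-139607=219346
9. interest=⌊219346·59/10000⌋=1294; principal=141724-1294=140430; balance=219346-140430=78916
10. interest=⌊78916·59/10000⌋=465; principal=min(141724-465,78916)=78916; balance=78916-78916=0

1 7749 133975 1179565
2 6959 134765 1044800
3 6164 135560 909240
4 5364 136360 772880
5 4559 137165 635715
6 3750 137974 497741
7 2936 138788 358953
8 2117 139607 219346
9 1294 140430 78916
10 465 78916 0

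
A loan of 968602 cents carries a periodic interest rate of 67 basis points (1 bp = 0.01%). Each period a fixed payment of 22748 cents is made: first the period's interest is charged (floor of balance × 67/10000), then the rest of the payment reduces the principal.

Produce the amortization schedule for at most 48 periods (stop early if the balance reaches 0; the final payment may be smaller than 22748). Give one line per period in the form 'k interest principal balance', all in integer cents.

1. interest=⌊968602·67/10000⌋=6489; principal=22748-6489=16259; balance=968602-16259=952343
2. interest=⌊952343·67/10000⌋=6380; principal=22748-6380=16368; balance=952343-16368=935975
3. interest=⌊935975·67/10000⌋=6271; principal=22748-6271=16477; balance=935975-16477=919498
4. interest=⌊919498·67/10000⌋=6160; principal=22748-6160=16588; balance=919498-16588=902910
5. interest=⌊902910·67/10000⌋=6049; principal=22748-6049=16699; balance=902910-16699=886211
6. interest=⌊886211·67/10000⌋=5937; principal=22748-5937=16811; balance=886211-16811=869400
7. interest=⌊869400·67/10000⌋=5824; principal=22748-5824=16924; balance=869400-16924=852476
8. interest=⌊852476·67/10000⌋=5711; principal=22748-5711=17037; balance=852476-17037=835439
9. interest=⌊835439·67/10000⌋=5597; principal=22748-5597=17151; balance=835439-17151=818288
10. interest=⌊818288·67/10000⌋=5482; principal=22748-5482=17266; balance=818288-17266=801022
11. interest=⌊801022·67/10000⌋=5366; principal=22748-5366=17382; balance=801022-17382=783640
12. interest=⌊783640·67/10000⌋=5250; principal=22748-5250=17498; balance=783640-17498=766142
13. interest=⌊766142·67/10000⌋=5133; principal=22748-5133=17615; balance=766142-17615=748527
14. interest=⌊748527·67/10000⌋=5015; principal=22748-5015=17733; balance=748527-17733=730794
15. interest=⌊730794·67/10000⌋=4896; principal=22748-4896=17852; balance=730794-17852=712942
16. interest=⌊712942·67/10000⌋=4776; principal=22748-4776=17972; balance=712942-17972=694970
17. interest=⌊694970·67/10000⌋=4656; principal=22748-4656=18092; balance=694970-18092=676878
18. interest=⌊676878·67/10000⌋=4535; principal=22748-4535=18213; balance=676878-18213=658665
19. interest=⌊658665·67/10000⌋=4413; principal=22748-4413=18335; balance=658665-18335=640330
20. interest=⌊640330·67/10000⌋=4290; principal=22748-4290=18458; balance=640330-18458=621872
21. interest=⌊621872·67/10000⌋=4166; principal=22748-4166=18582; balance=621872-18582=603290
22. interest=⌊603290·67/10000⌋=4042; principal=22748-4042=18706; balance=603290-18706=584584
23. interest=⌊584584·67/10000⌋=3916; principal=22748-3916=18832; balance=584584-18832=565752
24. interest=⌊565752·67/10000⌋=3790; principal=22748-3790=18958; balance=565752-18958=546794
25. interest=⌊546794·67/10000⌋=3663; principal=22748-3663=19085; balance=546794-19085=527709
26. interest=⌊527709·67/10000⌋=3535; principal=22748-3535=19213; balance=527709-19213=508496
27. interest=⌊508496·67/10000⌋=3406; principal=22748-3406=19342; balance=508496-19342=489154
28. interest=⌊489154·67/10000⌋=3277; principal=22748-3277=19471; balance=489154-19471=469683
29. interest=⌊469683·67/10000⌋=3146; principal=22748-3146=19602; balance=469683-19602=450081
30. interest=⌊450081·67/10000⌋=3015; principal=22748-3015=19733; balance=450081-19733=430348
31. interest=⌊430348·67/10000⌋=2883; principal=22748-2883=19865; balance=430348-19865=410483
32. interest=⌊410483·67/10000⌋=2750; principal=22748-2750=19998; balance=410483-19998=390485
33. interest=⌊390485·67/10000⌋=2616; principal=22748-2616=20132; balance=390485-20132=370353
34. interest=⌊370353·67/10000⌋=2481; principal=22748-2481=20267; balance=370353-20267=350086
35. interest=⌊350086·67/10000⌋=2345; principal=22748-2345=20403; balance=350086-20403=329683
36. interest=⌊329683·67/10000⌋=2208; principal=22748-2208=20540; balance=329683-20540=309143
37. interest=⌊309143·67/10000⌋=2071; principal=22748-2071=20677; balance=309143-20677=288466
38. interest=⌊288466·67/10000⌋=1932; principal=22748-1932=20816; balance=288466-20816=267650
39. interest=⌊267650·67/10000⌋=1793; principal=22748-1793=20955; balance=267650-20955=246695
40. interest=⌊246695·67/10000⌋=1652; principal=22748-1652=21096; balance=246695-21096=225599
41. interest=⌊225599·67/10000⌋=1511; principal=22748-1511=21237; balance=225599-21237=204362
42. interest=⌊204362·67/10000⌋=1369; principal=22748-1369=21379; balance=204362-21379=182983
43. interest=⌊182983·67/10000⌋=1225; principal=22748-1225=21523; balance=182983-21523=161460
44. interest=⌊161460·67/10000⌋=1081; principal=22748-1081=21667; balance=161460-21667=139793
45. interest=⌊139793·67/10000⌋=936; principal=22748-936=21812; balance=139793-21812=117981
46. interest=⌊117981·67/10000⌋=790; principal=22748-790=21958; balance=117981-21958=96023
47. interest=⌊96023·67/10000⌋=643; principal=22748-643=22105; balance=96023-22105=73918
48. interest=⌊73918·67/10000⌋=495; principal=22748-495=22253; balance=73918-22253=51665

1 6489 16259 952343
2 6380 16368 935975
3 6271 16477 919498
4 6160 16588 902910
5 6049 16699 886211
6 5937 16811 869400
7 5824 16924 852476
8 5711 17037 835439
9 5597 17151 818288
10 5482 17266 801022
11 5366 17382 783640
12 5250 17498 766142
13 5133 17615 748527
14 5015 17733 730794
15 4896 17852 712942
16 4776 17972 694970
17 4656 18092 676878
18 4535 18213 658665
19 4413 18335 640330
20 4290 18458 621872
21 4166 18582 603290
22 4042 18706 584584
23 3916 18832 565752
24 3790 18958 546794
25 3663 19085 527709
26 3535 19213 508496
27 3406 19342 489154
28 3277 19471 469683
29 3146 19602 450081
30 3015 19733 430348
31 2883 19865 410483
32 2750 19998 390485
33 2616 20132 370353
34 2481 20267 350086
35 2345 20403 329683
36 2208 20540 309143
37 2071 20677 288466
38 1932 20816 267650
39 1793 20955 246695
40 1652 21096 225599
41 1511 21237 204362
42 1369 21379 182983
43 1225 21523 161460
44 1081 21667 139793
45 936 21812 117981
46 790 21958 96023
47 643 22105 73918
48 495 22253 51665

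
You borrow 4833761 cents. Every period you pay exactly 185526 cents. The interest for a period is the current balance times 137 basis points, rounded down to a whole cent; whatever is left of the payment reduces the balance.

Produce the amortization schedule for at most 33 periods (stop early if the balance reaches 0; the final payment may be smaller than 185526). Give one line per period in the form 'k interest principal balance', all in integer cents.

1 66222 119304 4714457
2 64588 120938 4593519
3 62931 122595 4470924
4 61251 124275 4346649
5 59549 125977 4220672
6 57823 127703 4092969
7 56073 129453 3963516
8 54300 131226 3832290
9 52502 133024 3699266
10 50679 134847 3564419
11 48832 136694 3427725
12 46959 138567 3289158
13 45061 140465 3148693
14 43137 142389 3006304
15 41186 144340 2861964
16 39208 146318 2715646
17 37204 148322 2567324
18 35172 150354 2416970
19 33112 152414 2264556
20 31024 154502 2110054
21 28907 156619 1953435
22 26762 158764 1794671
23 24586 160940 1633731
24 22382 163144 1470587
25 20147 165379 1305208
26 17881 167645 1137563
27 15584 169942 967621
28 13256 172270 795351
29 10896 174630 620721
30 8503 177023 443698
31 6078 179448 264250
32 3620 181906 82344
33 1128 82344 0

1. interest=⌊4833761·137/10000⌋=66222; principal=185526-66222=119304; balance=4833761-119304=4714457
2. interest=⌊4714457·137/10000⌋=64588; principal=185526-64588=120938; balance=4714457-120938=4593519
3. interest=⌊4593519·137/10000⌋=62931; principal=185526-62931=122595; balance=4593519-122595=4470924
4. interest=⌊4470924·137/10000⌋=61251; principal=185526-61251=124275; balance=4470924-124275=4346649
5. interest=⌊4346649·137/10000⌋=59549; principal=185526-59549=125977; balance=4346649-125977=4220672
6. interest=⌊4220672·137/10000⌋=57823; principal=185526-57823=127703; balance=4220672-127703=4092969
7. interest=⌊4092969·137/10000⌋=56073; principal=185526-56073=129453; balance=4092969-129453=3963516
8. interest=⌊3963516·137/10000⌋=54300; principal=185526-54300=131226; balance=3963516-131226=3832290
9. interest=⌊3832290·137/10000⌋=52502; principal=185526-52502=133024; balance=3832290-133024=3699266
10. interest=⌊3699266·137/10000⌋=50679; principal=185526-50679=134847; balance=3699266-134847=3564419
11. interest=⌊3564419·137/10000⌋=48832; principal=185526-48832=136694; balance=3564419-136694=3427725
12. interest=⌊3427725·137/10000⌋=46959; principal=185526-46959=138567; balance=3427725-138567=3289158
13. interest=⌊3289158·137/10000⌋=45061; principal=185526-45061=140465; balance=3289158-140465=3148693
14. interest=⌊3148693·137/10000⌋=43137; principal=185526-43137=142389; balance=3148693-142389=3006304
15. interest=⌊3006304·137/10000⌋=41186; principal=185526-41186=144340; balance=3006304-144340=2861964
16. interest=⌊2861964·137/10000⌋=39208; principal=185526-39208=146318; balance=2861964-146318=2715646
17. interest=⌊2715646·137/10000⌋=37204; principal=185526-37204=148322; balance=2715646-148322=2567324
18. interest=⌊2567324·137/10000⌋=35172; principal=185526-35172=150354; balance=2567324-150354=2416970
19. interest=⌊2416970·137/10000⌋=33112; principal=185526-33112=152414; balance=2416970-152414=2264556
20. interest=⌊2264556·137/10000⌋=31024; principal=185526-31024=154502; balance=2264556-154502=2110054
21. interest=⌊2110054·137/10000⌋=28907; principal=185526-28907=156619; balance=2110054-156619=1953435
22. interest=⌊1953435·137/10000⌋=26762; principal=185526-26762=158764; balance=1953435-158764=1794671
23. interest=⌊1794671·137/10000⌋=24586; principal=185526-24586=160940; balance=1794671-160940=1633731
24. interest=⌊1633731·137/10000⌋=22382; principal=185526-22382=163144; balance=1633731-163144=1470587
25. interest=⌊1470587·137/10000⌋=20147; principal=185526-20147=165379; balance=1470587-165379=1305208
26. interest=⌊1305208·137/10000⌋=17881; principal=185526-17881=167645; balance=1305208-167645=1137563
27. interest=⌊1137563·137/10000⌋=15584; principal=185526-15584=169942; balance=1137563-169942=967621
28. interest=⌊967621·137/10000⌋=13256; principal=185526-13256=172270; balance=967621-172270=795351
29. interest=⌊795351·137/10000⌋=10896; principal=185526-10896=174630; balance=795351-174630=620721
30. interest=⌊620721·137/10000⌋=8503; principal=185526-8503=177023; balance=620721-177023=443698
31. interest=⌊443698·137/10000⌋=6078; principal=185526-6078=179448; balance=443698-179448=264250
32. interest=⌊264250·137/10000⌋=3620; principal=185526-3620=181906; balance=264250-181906=82344
33. interest=⌊82344·137/10000⌋=1128; principal=min(185526-1128,82344)=82344; balance=82344-82344=0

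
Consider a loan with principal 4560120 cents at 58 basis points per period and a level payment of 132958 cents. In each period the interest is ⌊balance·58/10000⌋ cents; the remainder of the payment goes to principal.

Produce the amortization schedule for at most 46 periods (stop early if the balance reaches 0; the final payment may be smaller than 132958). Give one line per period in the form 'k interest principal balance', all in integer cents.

1 26448 106510 4453610
2 25830 107128 4346482
3 25209 107749 4238733
4 24584 108374 4130359
5 23956 109002 4021357
6 23323 109635 3911722
7 22687 110271 3801451
8 22048 110910 3690541
9 21405 111553 3578988
10 20758 112200 3466788
11 20107 112851 3353937
12 19452 113506 3240431
13 18794 114164 3126267
14 18132 114826 3011441
15 17466 115492 2895949
16 16796 116162 2779787
17 16122 116836 2662951
18 15445 117513 2545438
19 14763 118195 2427243
20 14078 118880 2308363
21 13388 119570 2188793
22 12694 120264 2068529
23 11997 120961 1947568
24 11295 121663 1825905
25 10590 122368 1703537
26 9880 123078 1580459
27 9166 123792 1456667
28 8448 124510 1332157
29 7726 125232 1206925
30 7000 125958 1080967
31 6269 126689 954278
32 5534 127424 826854
33 4795 128163 698691
34 4052 128906 569785
35 3304 129654 440131
36 2552 130406 309725
37 1796 131162 178563
38 1035 131923 46640
39 270 46640 0

1. interest=⌊4560120·58/10000⌋=26448; principal=132958-26448=106510; balance=4560120-106510=4453610
2. interest=⌊4453610·58/10000⌋=25830; principal=132958-25830=107128; balance=4453610-107128=4346482
3. interest=⌊4346482·58/10000⌋=25209; principal=132958-25209=107749; balance=4346482-107749=4238733
4. interest=⌊4238733·58/10000⌋=24584; principal=132958-24584=108374; balance=4238733-108374=4130359
5. interest=⌊4130359·58/10000⌋=23956; principal=132958-23956=109002; balance=4130359-109002=4021357
6. interest=⌊4021357·58/10000⌋=23323; principal=132958-23323=109635; balance=4021357-109635=3911722
7. interest=⌊3911722·58/10000⌋=22687; principal=132958-22687=110271; balance=3911722-110271=3801451
8. interest=⌊3801451·58/10000⌋=22048; principal=132958-22048=110910; balance=3801451-110910=3690541
9. interest=⌊3690541·58/10000⌋=21405; principal=132958-21405=111553; balance=3690541-111553=3578988
10. interest=⌊3578988·58/10000⌋=20758; principal=132958-20758=112200; balance=3578988-112200=3466788
11. interest=⌊3466788·58/10000⌋=20107; principal=132958-20107=112851; balance=3466788-112851=3353937
12. interest=⌊3353937·58/10000⌋=19452; principal=132958-19452=113506; balance=3353937-113506=3240431
13. interest=⌊3240431·58/10000⌋=18794; principal=132958-18794=114164; balance=3240431-114164=3126267
14. interest=⌊3126267·58/10000⌋=18132; principal=132958-18132=114826; balance=3126267-114826=3011441
15. interest=⌊3011441·58/10000⌋=17466; principal=132958-17466=115492; balance=3011441-115492=2895949
16. interest=⌊2895949·58/10000⌋=16796; principal=132958-16796=116162; balance=2895949-116162=2779787
17. interest=⌊2779787·58/10000⌋=16122; principal=132958-16122=116836; balance=2779787-116836=2662951
18. interest=⌊2662951·58/10000⌋=15445; principal=132958-15445=117513; balance=2662951-117513=2545438
19. interest=⌊2545438·58/10000⌋=14763; principal=132958-14763=118195; balance=2545438-118195=2427243
20. interest=⌊2427243·58/10000⌋=14078; principal=132958-14078=118880; balance=2427243-118880=2308363
21. interest=⌊2308363·58/10000⌋=13388; principal=132958-13388=119570; balance=2308363-119570=2188793
22. interest=⌊2188793·58/10000⌋=12694; principal=132958-12694=120264; balance=2188793-120264=2068529
23. interest=⌊2068529·58/10000⌋=11997; principal=132958-11997=120961; balance=2068529-120961=1947568
24. interest=⌊1947568·58/10000⌋=11295; principal=132958-11295=121663; balance=1947568-121663=1825905
25. interest=⌊1825905·58/10000⌋=10590; principal=132958-10590=122368; balance=1825905-122368=1703537
26. interest=⌊1703537·58/10000⌋=9880; principal=132958-9880=123078; balance=1703537-123078=1580459
27. interest=⌊1580459·58/10000⌋=9166; principal=132958-9166=123792; balance=1580459-123792=1456667
28. interest=⌊1456667·58/10000⌋=8448; principal=132958-8448=124510; balance=1456667-124510=1332157
29. interest=⌊1332157·58/10000⌋=7726; principal=132958-7726=125232; balance=1332157-125232=1206925
30. interest=⌊1206925·58/10000⌋=7000; principal=132958-7000=125958; balance=1206925-125958=1080967
31. interest=⌊1080967·58/10000⌋=6269; principal=132958-6269=126689; balance=1080967-126689=954278
32. interest=⌊954278·58/10000⌋=5534; principal=132958-5534=127424; balance=954278-127424=826854
33. interest=⌊826854·58/10000⌋=4795; principal=132958-4795=128163; balance=826854-128163=698691
34. interest=⌊698691·58/10000⌋=4052; principal=132958-4052=128906; balance=698691-128906=569785
35. interest=⌊569785·58/10000⌋=3304; principal=132958-3304=129654; balance=569785-129654=440131
36. interest=⌊440131·58/10000⌋=2552; principal=132958-2552=130406; balance=440131-130406=309725
37. interest=⌊309725·58/10000⌋=1796; principal=132958-1796=131162; balance=309725-131162=178563
38. interest=⌊178563·58/10000⌋=1035; principal=132958-1035=131923; balance=178563-131923=46640
39. interest=⌊46640·58/10000⌋=270; principal=min(132958-270,46640)=46640; balance=46640-46640=0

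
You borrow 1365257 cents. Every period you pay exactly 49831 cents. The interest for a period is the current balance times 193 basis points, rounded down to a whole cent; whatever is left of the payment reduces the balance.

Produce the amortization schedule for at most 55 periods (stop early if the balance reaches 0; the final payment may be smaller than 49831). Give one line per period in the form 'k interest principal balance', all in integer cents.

1 26349 23482 1341775
2 25896 23935 1317840
3 25434 24397 1293443
4 24963 24868 1268575
5 24483 25348 1243227
6 23994 25837 1217390
7 23495 26336 1191054
8 22987 26844 1164210
9 22469 27362 1136848
10 21941 27890 1108958
11 21402 28429 1080529
12 20854 28977 1051552
13 20294 29537 1022015
14 19724 30107 991908
15 19143 30688 961220
16 18551 31280 929940
17 17947 31884 898056
18 17332 32499 865557
19 16705 33126 832431
20 16065 33766 798665
21 15414 34417 764248
22 14749 35082 729166
23 14072 35759 693407
24 13382 36449 656958
25 12679 37152 619806
26 11962 37869 581937
27 11231 38600 543337
28 10486 39345 503992
29 9727 40104 463888
30 8953 40878 423010
31 8164 41667 381343
32 7359 42472 338871
33 6540 43291 295580
34 5704 44127 251453
35 4853 44978 206475
36 3984 45847 160628
37 3100 46731 113897
38 2198 47633 66264
39 1278 48553 17711
40 341 17711 0

1. interest=⌊1365257·193/10000⌋=26349; principal=49831-26349=23482; balance=1365257-23482=1341775
2. interest=⌊1341775·193/10000⌋=25896; principal=49831-25896=23935; balance=1341775-23935=1317840
3. interest=⌊1317840·193/10000⌋=25434; principal=49831-25434=24397; balance=1317840-24397=1293443
4. interest=⌊1293443·193/10000⌋=24963; principal=49831-24963=24868; balance=1293443-24868=1268575
5. interest=⌊1268575·193/10000⌋=24483; principal=49831-24483=25348; balance=1268575-25348=1243227
6. interest=⌊1243227·193/10000⌋=23994; principal=49831-23994=25837; balance=1243227-25837=1217390
7. interest=⌊1217390·193/10000⌋=23495; principal=49831-23495=26336; balance=1217390-26336=1191054
8. interest=⌊1191054·193/10000⌋=22987; principal=49831-22987=26844; balance=1191054-26844=1164210
9. interest=⌊1164210·193/10000⌋=22469; principal=49831-22469=27362; balance=1164210-27362=1136848
10. interest=⌊1136848·193/10000⌋=21941; principal=49831-21941=27890; balance=1136848-27890=1108958
11. interest=⌊1108958·193/10000⌋=21402; principal=49831-21402=28429; balance=1108958-28429=1080529
12. interest=⌊1080529·193/10000⌋=20854; principal=49831-20854=28977; balance=1080529-28977=1051552
13. interest=⌊1051552·193/10000⌋=20294; principal=49831-20294=29537; balance=1051552-29537=1022015
14. interest=⌊1022015·193/10000⌋=19724; principal=49831-19724=30107; balance=1022015-30107=991908
15. interest=⌊991908·193/10000⌋=19143; principal=49831-19143=30688; balance=991908-30688=961220
16. interest=⌊961220·193/10000⌋=18551; principal=49831-18551=31280; balance=961220-31280=929940
17. interest=⌊929940·193/10000⌋=17947; principal=49831-17947=31884; balance=929940-31884=898056
18. interest=⌊898056·193/10000⌋=17332; principal=49831-17332=32499; balance=898056-32499=865557
19. interest=⌊865557·193/10000⌋=16705; principal=49831-16705=33126; balance=865557-33126=832431
20. interest=⌊832431·193/10000⌋=16065; principal=49831-16065=33766; balance=832431-33766=798665
21. interest=⌊798665·193/10000⌋=15414; principal=49831-15414=34417; balance=798665-34417=764248
22. interest=⌊764248·193/10000⌋=14749; principal=49831-14749=35082; balance=764248-35082=729166
23. interest=⌊729166·193/10000⌋=14072; principal=49831-14072=35759; balance=729166-35759=693407
24. interest=⌊693407·193/10000⌋=13382; principal=49831-13382=36449; balance=693407-36449=656958
25. interest=⌊656958·193/10000⌋=12679; principal=49831-12679=37152; balance=656958-37152=619806
26. interest=⌊619806·193/10000⌋=11962; principal=49831-11962=37869; balance=619806-37869=581937
27. interest=⌊581937·193/10000⌋=11231; principal=49831-11231=38600; balance=581937-38600=543337
28. interest=⌊543337·193/10000⌋=10486; principal=49831-10486=39345; balance=543337-39345=503992
29. interest=⌊503992·193/10000⌋=9727; principal=49831-9727=40104; balance=503992-40104=463888
30. interest=⌊463888·193/10000⌋=8953; principal=49831-8953=40878; balance=463888-40878=423010
31. interest=⌊423010·193/10000⌋=8164; principal=49831-8164=41667; balance=423010-41667=381343
32. interest=⌊381343·193/10000⌋=7359; principal=49831-7359=42472; balance=381343-42472=338871
33. interest=⌊338871·193/10000⌋=6540; principal=49831-6540=43291; balance=338871-43291=295580
34. interest=⌊295580·193/10000⌋=5704; principal=49831-5704=44127; balance=295580-44127=251453
35. interest=⌊251453·193/10000⌋=4853; principal=49831-4853=44978; balance=251453-44978=206475
36. interest=⌊206475·193/10000⌋=3984; principal=49831-3984=45847; balance=206475-45847=160628
37. interest=⌊160628·193/10000⌋=3100; principal=49831-3100=46731; balance=160628-46731=113897
38. interest=⌊113897·193/10000⌋=2198; principal=49831-2198=47633; balance=113897-47633=66264
39. interest=⌊66264·193/10000⌋=1278; principal=49831-1278=48553; balance=66264-48553=17711
40. interest=⌊17711·193/10000⌋=341; principal=min(49831-341,17711)=17711; balance=17711-17711=0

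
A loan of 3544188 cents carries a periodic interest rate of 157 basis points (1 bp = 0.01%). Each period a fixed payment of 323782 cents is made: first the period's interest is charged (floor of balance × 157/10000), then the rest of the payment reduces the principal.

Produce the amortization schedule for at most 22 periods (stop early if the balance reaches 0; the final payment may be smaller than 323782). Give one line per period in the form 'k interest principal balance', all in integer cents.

1 55643 268139 3276049
2 51433 272349 3003700
3 47158 276624 2727076
4 42815 280967 2446109
5 38403 285379 2160730
6 33923 289859 1870871
7 29372 294410 1576461
8 24750 299032 1277429
9 20055 303727 973702
10 15287 308495 665207
11 10443 313339 351868
12 5524 318258 33610
13 527 33610 0

1. interest=⌊3544188·157/10000⌋=55643; principal=323782-55643=268139; balance=3544188-268139=3276049
2. interest=⌊3276049·157/10000⌋=51433; principal=323782-51433=272349; balance=3276049-272349=3003700
3. interest=⌊3003700·157/10000⌋=47158; principal=323782-47158=276624; balance=3003700-276624=2727076
4. interest=⌊2727076·157/10000⌋=42815; principal=323782-42815=280967; balance=2727076-280967=2446109
5. interest=⌊2446109·157/10000⌋=38403; principal=323782-38403=285379; balance=2446109-285379=2160730
6. interest=⌊2160730·157/10000⌋=33923; principal=323782-33923=289859; balance=2160730-289859=1870871
7. interest=⌊1870871·157/10000⌋=29372; principal=323782-29372=294410; balance=1870871-294410=1576461
8. interest=⌊1576461·157/10000⌋=24750; principal=323782-24750=299032; balance=1576461-299032=1277429
9. interest=⌊1277429·157/10000⌋=20055; principal=323782-20055=303727; balance=1277429-303727=973702
10. interest=⌊973702·157/10000⌋=15287; principal=323782-15287=308495; balance=973702-308495=665207
11. interest=⌊665207·157/10000⌋=10443; principal=323782-10443=313339; balance=665207-313339=351868
12. interest=⌊351868·157/10000⌋=5524; principal=323782-5524=318258; balance=351868-318258=33610
13. interest=⌊33610·157/10000⌋=527; principal=min(323782-527,33610)=33610; balance=33610-33610=0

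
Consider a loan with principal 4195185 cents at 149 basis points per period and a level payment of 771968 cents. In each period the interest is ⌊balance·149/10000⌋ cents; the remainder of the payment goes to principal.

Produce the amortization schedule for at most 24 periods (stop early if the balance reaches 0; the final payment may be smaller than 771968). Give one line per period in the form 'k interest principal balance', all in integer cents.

1. interest=⌊4195185·149/10000⌋=62508; principal=771968-62508=709460; balance=4195185-709460=3485725
2. interest=⌊3485725·149/10000⌋=51937; principal=771968-51937=720031; balance=3485725-720031=2765694
3. interest=⌊2765694·149/10000⌋=41208; principal=771968-41208=730760; balance=2765694-730760=2034934
4. interest=⌊2034934·149/10000⌋=30320; principal=771968-30320=741648; balance=2034934-741648=1293286
5. interest=⌊1293286·149/10000⌋=19269; principal=771968-19269=752699; balance=1293286-752699=540587
6. interest=⌊540587·149/10000⌋=8054; principal=min(771968-8054,540587)=540587; balance=540587-540587=0

1 62508 709460 3485725
2 51937 720031 2765694
3 41208 730760 2034934
4 30320 741648 1293286
5 19269 752699 540587
6 8054 540587 0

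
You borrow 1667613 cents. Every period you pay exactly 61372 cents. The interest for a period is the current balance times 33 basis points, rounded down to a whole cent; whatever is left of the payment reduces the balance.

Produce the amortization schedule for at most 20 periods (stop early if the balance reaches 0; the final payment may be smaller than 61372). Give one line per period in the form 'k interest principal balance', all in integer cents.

1 5503 55869 1611744
2 5318 56054 1555690
3 5133 56239 1499451
4 4948 56424 1443027
5 4761 56611 1386416
6 4575 56797 1329619
7 4387 56985 1272634
8 4199 57173 1215461
9 4011 57361 1158100
10 3821 57551 1100549
11 3631 57741 1042808
12 3441 57931 984877
13 3250 58122 926755
14 3058 58314 868441
15 2865 58507 809934
16 2672 58700 751234
17 2479 58893 692341
18 2284 59088 633253
19 2089 59283 573970
20 1894 59478 514492

1. interest=⌊1667613·33/10000⌋=5503; principal=61372-5503=55869; balance=1667613-55869=1611744
2. interest=⌊1611744·33/10000⌋=5318; principal=61372-5318=56054; balance=1611744-56054=1555690
3. interest=⌊1555690·33/10000⌋=5133; principal=61372-5133=56239; balance=1555690-56239=1499451
4. interest=⌊1499451·33/10000⌋=4948; principal=61372-4948=56424; balance=1499451-56424=1443027
5. interest=⌊1443027·33/10000⌋=4761; principal=61372-4761=56611; balance=1443027-56611=1386416
6. interest=⌊1386416·33/10000⌋=4575; principal=61372-4575=56797; balance=1386416-56797=1329619
7. interest=⌊1329619·33/10000⌋=4387; principal=61372-4387=56985; balance=1329619-56985=1272634
8. interest=⌊1272634·33/10000⌋=4199; principal=61372-4199=57173; balance=1272634-57173=1215461
9. interest=⌊1215461·33/10000⌋=4011; principal=61372-4011=57361; balance=1215461-57361=1158100
10. interest=⌊1158100·33/10000⌋=3821; principal=61372-3821=57551; balance=1158100-57551=1100549
11. interest=⌊1100549·33/10000⌋=3631; principal=61372-3631=57741; balance=1100549-57741=1042808
12. interest=⌊1042808·33/10000⌋=3441; principal=61372-3441=57931; balance=1042808-57931=984877
13. interest=⌊984877·33/10000⌋=3250; principal=61372-3250=58122; balance=984877-58122=926755
14. interest=⌊926755·33/10000⌋=3058; principal=61372-3058=58314; balance=926755-58314=868441
15. interest=⌊868441·33/10000⌋=2865; principal=61372-2865=58507; balance=868441-58507=809934
16. interest=⌊809934·33/10000⌋=2672; principal=61372-2672=58700; balance=809934-58700=751234
17. interest=⌊751234·33/10000⌋=2479; principal=61372-2479=58893; balance=751234-58893=692341
18. interest=⌊692341·33/10000⌋=2284; principal=61372-2284=59088; balance=692341-59088=633253
19. interest=⌊633253·33/10000⌋=2089; principal=61372-2089=59283; balance=633253-59283=573970
20. interest=⌊573970·33/10000⌋=1894; principal=61372-1894=59478; balance=573970-59478=514492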